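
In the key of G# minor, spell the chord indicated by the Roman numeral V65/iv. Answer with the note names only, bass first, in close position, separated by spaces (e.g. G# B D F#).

B# D# F# G#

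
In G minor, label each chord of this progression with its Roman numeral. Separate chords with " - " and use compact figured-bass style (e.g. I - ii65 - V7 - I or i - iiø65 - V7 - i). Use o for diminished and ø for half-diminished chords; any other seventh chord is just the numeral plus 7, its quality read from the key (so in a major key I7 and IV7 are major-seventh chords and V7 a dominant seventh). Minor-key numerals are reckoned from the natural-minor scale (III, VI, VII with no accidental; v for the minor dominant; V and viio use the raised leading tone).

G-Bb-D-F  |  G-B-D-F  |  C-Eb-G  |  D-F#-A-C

i7 - V7/iv - iv - V7

G-Bb-D-F: minor seventh chord on G = scale degree 1 → i7.
G-B-D-F: chromatic; G is V of iv, so V7/iv.
C-Eb-G: root C is the subdominant; minor triad there is iv.
D-F#-A-C has root D, degree 5 in G minor, so V7.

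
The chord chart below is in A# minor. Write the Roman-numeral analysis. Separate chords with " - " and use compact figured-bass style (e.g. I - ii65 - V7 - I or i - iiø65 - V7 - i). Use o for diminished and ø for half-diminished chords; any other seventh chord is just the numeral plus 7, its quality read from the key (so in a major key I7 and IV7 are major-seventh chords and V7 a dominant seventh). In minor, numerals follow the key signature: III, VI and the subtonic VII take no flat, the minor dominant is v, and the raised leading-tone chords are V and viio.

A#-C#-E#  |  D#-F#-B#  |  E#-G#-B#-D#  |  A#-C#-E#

i - iio6 - v7 - i

A#-C#-E# has root A#, degree 1 in A# minor, so i.
D#-F#-B# has root B#, degree 2 in A# minor, so iio6.
E#-G#-B#-D#: root E# is the dominant; minor seventh chord there is v7.
A#-C#-E#: root A# is the tonic; minor triad there is i.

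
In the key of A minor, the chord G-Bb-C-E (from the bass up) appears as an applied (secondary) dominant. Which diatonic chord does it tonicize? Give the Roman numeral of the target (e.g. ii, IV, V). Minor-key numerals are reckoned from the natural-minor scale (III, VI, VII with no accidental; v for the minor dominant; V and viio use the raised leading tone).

VI

The chord is a dominant seventh chord on C.
A dominant resolves down a perfect fifth: C → F. In A minor, F is scale degree 6, i.e. VI.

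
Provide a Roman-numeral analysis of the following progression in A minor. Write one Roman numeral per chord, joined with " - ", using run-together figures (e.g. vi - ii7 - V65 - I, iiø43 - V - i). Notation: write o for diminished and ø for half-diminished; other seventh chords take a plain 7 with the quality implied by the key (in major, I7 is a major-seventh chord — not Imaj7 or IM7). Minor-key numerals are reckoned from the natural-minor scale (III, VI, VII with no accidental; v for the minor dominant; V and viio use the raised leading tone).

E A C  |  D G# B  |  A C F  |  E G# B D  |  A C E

i64 - viio64 - VI6 - V7 - i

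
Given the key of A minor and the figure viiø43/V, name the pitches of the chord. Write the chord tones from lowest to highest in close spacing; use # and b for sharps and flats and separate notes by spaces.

A C# D# F#

viiø43/V is a secondary leading-tone chord. The target V is E in A minor; the applied chord is rooted a semitone below, on D#.
Building a half-diminished seventh chord on D# gives D#-F#-A-C#.
With the 43 figure the chord is in second inversion; from the bass A upward in close position it reads A-C#-D#-F#.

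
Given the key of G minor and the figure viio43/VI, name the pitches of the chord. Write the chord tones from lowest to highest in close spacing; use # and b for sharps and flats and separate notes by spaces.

Ab Cb D F

viio43/VI is a secondary leading-tone chord. The target VI is Eb in G minor; the applied chord is rooted a semitone below, on D.
Building a fully diminished seventh chord on D gives D-F-Ab-Cb.
The figured bass 43 indicates second inversion, placing the fifth (Ab) in the bass: Ab-Cb-D-F.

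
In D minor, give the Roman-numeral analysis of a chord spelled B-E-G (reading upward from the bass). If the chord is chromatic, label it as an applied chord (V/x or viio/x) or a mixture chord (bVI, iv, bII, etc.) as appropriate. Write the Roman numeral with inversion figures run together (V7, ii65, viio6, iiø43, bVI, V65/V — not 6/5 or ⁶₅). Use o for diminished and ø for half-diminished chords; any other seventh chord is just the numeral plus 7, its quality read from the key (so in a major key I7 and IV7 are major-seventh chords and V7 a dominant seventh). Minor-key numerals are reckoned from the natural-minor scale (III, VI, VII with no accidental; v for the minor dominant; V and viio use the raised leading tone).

Stacked in thirds the chord is E-G-B: a minor triad on E.
E is the second degree of D minor. This is the minor supertonic, borrowed from the parallel major (the Dorian ii).
With B in the bass the chord is in second inversion, so the figured bass is 64.

ii64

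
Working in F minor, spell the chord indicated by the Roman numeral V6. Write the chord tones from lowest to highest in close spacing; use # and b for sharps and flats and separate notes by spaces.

E G C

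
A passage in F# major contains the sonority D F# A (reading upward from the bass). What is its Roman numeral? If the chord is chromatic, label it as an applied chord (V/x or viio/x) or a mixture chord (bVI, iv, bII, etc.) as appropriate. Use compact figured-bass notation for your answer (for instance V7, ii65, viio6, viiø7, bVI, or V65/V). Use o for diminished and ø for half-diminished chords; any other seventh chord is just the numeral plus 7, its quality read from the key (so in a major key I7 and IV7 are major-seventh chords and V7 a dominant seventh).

bVI

Stacked in thirds the chord is D-F#-A: a major triad on D.
D is the lowered sixth degree of F# major (diatonic 6 would be D#). This is a major triad on the lowered sixth degree, borrowed from the parallel minor.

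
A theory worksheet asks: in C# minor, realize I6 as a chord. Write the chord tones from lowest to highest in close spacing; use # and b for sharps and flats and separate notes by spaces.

Scale degree 1 in C# minor is C#; here the chord built on it is altered to a major triad. I6 is the major tonic (Picardy third), borrowed from the parallel major.
So the chord is C#-E#-G#, a major triad.
With the 6 figure the chord is in first inversion; from the bass E# upward in close position it reads E#-G#-C#.

E# G# C#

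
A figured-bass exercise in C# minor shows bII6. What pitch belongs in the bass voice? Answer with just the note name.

F#

bII in C# minor has root D; the chord is D-F#-A.
The figure 6 means first inversion — the third is in the bass.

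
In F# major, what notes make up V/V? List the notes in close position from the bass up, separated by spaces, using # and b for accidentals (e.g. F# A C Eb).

The slash means an applied dominant: we want the dominant of V. In F# major, V is C# major, and its dominant is built on G#.
Building a major triad on G# gives G#-B#-D#.

G# B# D#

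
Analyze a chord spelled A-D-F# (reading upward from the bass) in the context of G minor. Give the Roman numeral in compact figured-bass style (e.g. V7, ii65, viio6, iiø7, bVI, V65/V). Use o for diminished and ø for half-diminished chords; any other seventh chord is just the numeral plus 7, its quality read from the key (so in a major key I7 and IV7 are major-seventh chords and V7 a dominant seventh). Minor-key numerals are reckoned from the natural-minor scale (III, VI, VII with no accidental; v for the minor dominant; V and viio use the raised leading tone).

Stacked in thirds the chord is D-F#-A: a major triad on D.
D is scale degree 5 in G minor, and a major triad on that degree is written V.
With A in the bass the chord is in second inversion, so the figured bass is 64.

V64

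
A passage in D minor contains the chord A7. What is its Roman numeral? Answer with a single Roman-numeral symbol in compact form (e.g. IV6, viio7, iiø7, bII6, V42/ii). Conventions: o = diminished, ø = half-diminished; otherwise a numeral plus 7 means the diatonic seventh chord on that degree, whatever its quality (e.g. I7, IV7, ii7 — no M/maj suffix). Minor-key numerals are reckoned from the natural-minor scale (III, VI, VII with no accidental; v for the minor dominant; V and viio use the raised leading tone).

V7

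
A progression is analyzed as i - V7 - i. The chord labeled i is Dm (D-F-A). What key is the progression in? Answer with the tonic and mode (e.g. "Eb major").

D minor

i is given as D-F-A — a minor triad with root D.
If D is scale degree 1 and the mode makes that degree carry a minor triad, the tonic is D and the mode is minor.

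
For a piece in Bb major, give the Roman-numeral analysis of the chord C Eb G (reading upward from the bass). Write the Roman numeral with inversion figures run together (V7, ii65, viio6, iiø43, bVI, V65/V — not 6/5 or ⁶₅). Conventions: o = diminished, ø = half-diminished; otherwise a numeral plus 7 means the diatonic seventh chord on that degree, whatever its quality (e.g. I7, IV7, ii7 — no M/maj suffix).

Stacked in thirds the chord is C-Eb-G: a minor triad on C.
C is scale degree 2 in Bb major, and a minor triad on that degree is written ii.

ii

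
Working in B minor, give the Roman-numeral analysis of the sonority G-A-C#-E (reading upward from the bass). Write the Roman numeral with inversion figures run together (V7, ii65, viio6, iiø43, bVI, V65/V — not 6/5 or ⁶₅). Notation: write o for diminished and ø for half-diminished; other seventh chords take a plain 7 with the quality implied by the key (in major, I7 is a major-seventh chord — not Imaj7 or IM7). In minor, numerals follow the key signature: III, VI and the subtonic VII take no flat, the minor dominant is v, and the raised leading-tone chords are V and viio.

The pitches A-C#-E-G form a dominant seventh chord rooted on A.
A is scale degree 7 in B minor, and a dominant seventh chord on that degree is written VII7.
With G in the bass the chord is in third inversion, so the figured bass is 42.

VII42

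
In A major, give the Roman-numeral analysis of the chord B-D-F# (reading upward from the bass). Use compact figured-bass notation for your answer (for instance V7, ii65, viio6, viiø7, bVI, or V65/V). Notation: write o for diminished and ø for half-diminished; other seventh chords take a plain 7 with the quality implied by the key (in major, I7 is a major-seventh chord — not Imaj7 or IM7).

ii

The pitches B-D-F# form a minor triad rooted on B.
B is scale degree 2 in A major, and a minor triad on that degree is written ii.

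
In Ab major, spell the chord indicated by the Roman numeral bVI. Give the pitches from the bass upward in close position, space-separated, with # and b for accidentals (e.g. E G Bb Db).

Fb Ab Cb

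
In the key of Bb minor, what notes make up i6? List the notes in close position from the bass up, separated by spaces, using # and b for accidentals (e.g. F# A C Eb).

Db F Bb

The numeral's case and figure indicate a minor triad. In Bb minor its root, scale degree 1, is Bb.
Stacking thirds from Bb gives Bb-Db-F.
The figured bass 6 indicates first inversion, placing the third (Db) in the bass: Db-F-Bb.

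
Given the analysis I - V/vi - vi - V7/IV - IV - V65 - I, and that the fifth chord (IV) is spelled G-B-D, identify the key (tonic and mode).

D major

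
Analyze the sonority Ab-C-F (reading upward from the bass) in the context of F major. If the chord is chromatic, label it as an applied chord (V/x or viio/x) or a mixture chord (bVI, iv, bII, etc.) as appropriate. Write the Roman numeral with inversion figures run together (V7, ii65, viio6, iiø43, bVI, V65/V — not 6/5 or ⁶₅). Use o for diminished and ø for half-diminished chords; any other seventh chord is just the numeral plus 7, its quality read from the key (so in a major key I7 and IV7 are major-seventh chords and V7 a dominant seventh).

i6

The pitches F-Ab-C form a minor triad rooted on F.
F is the first degree of F major. This is the minor tonic, borrowed from the parallel minor.
With Ab in the bass the chord is in first inversion, so the figured bass is 6.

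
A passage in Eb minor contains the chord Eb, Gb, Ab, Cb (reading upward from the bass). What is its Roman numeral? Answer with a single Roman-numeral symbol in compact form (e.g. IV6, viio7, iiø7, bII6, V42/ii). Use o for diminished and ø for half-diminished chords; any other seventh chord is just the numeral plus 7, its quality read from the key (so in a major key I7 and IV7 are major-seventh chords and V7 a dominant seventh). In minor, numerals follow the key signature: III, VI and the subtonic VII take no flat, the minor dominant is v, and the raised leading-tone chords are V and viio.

iv43

Stacked in thirds the chord is Ab-Cb-Eb-Gb: a minor seventh chord on Ab.
In Eb minor, Ab is the subdominant; the diatonic minor seventh chord there is iv7.
With Eb in the bass the chord is in second inversion, so the figured bass is 43.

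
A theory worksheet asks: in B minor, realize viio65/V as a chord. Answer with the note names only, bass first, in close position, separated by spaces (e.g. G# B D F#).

viio65/V is a secondary leading-tone chord. The target V is F# in B minor; the applied chord is rooted a semitone below, on E#.
Building a fully diminished seventh chord on E# gives E#-G#-B-D.
With the 65 figure the chord is in first inversion; from the bass G# upward in close position it reads G#-B-D-E#.

G# B D E#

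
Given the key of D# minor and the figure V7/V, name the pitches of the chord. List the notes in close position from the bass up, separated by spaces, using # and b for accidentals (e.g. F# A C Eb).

The slash means an applied dominant: we want the dominant of V. In D# minor, V is A# major, and its dominant is built on E#.
Building a dominant seventh chord on E# gives E#-G##-B#-D#.

E# G## B# D#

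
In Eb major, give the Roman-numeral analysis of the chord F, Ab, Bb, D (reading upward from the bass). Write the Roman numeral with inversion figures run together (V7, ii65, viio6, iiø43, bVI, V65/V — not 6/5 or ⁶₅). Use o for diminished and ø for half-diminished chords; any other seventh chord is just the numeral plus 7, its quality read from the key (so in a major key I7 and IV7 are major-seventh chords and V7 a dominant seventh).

Stacked in thirds the chord is Bb-D-F-Ab: a dominant seventh chord on Bb.
Bb is scale degree 5 in Eb major, and a dominant seventh chord on that degree is written V7.
With F in the bass the chord is in second inversion, so the figured bass is 43.

V43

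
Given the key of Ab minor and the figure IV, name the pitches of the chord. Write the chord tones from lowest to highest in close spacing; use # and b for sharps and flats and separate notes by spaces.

IV is the major subdominant, borrowed from the parallel major. In Ab minor that root is Db.
So the chord is Db-F-Ab, a major triad.

Db F Ab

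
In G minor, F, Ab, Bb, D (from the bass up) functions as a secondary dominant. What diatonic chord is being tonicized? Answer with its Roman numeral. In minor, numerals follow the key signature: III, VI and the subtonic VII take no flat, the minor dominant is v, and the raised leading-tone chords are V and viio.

VI

The chord is a dominant seventh chord on Bb.
A dominant resolves down a perfect fifth: Bb → Eb. In G minor, Eb is scale degree 6, i.e. VI.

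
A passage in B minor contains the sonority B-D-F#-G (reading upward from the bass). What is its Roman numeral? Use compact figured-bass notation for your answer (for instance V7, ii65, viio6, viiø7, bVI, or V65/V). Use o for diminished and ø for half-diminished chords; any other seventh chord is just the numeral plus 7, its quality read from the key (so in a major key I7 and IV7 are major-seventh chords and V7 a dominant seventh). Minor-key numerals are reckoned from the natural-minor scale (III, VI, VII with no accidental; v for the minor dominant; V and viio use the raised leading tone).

Stacked in thirds the chord is G-B-D-F#: a major seventh chord on G.
G is scale degree 6 in B minor, and a major seventh chord on that degree is written VI7.
With B in the bass the chord is in first inversion, so the figured bass is 65.

VI65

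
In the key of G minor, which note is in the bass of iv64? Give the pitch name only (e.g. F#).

G

iv in G minor has root C; the chord is C-Eb-G.
The figure 64 means second inversion — the fifth is in the bass.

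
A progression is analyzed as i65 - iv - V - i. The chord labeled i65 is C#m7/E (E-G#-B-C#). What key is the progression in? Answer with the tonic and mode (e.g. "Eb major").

The anchor chord is a minor seventh chord on C#, labeled i65.
If C# is scale degree 1 and the mode makes that degree carry a minor seventh chord, the tonic is C# and the mode is minor.

C# minor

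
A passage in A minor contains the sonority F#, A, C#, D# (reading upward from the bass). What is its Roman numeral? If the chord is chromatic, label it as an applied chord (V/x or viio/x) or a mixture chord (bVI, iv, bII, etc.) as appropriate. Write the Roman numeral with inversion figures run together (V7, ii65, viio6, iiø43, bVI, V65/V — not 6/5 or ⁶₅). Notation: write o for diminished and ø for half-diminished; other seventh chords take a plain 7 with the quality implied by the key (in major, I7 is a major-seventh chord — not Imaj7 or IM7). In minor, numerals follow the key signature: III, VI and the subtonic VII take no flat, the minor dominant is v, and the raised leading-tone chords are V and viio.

viiø65/V

The pitches D#-F#-A-C# form a half-diminished seventh chord rooted on D#.
D# sits a half step below E (V in A minor); a diminished chord there is the applied leading-tone chord of V.
With F# in the bass the chord is in first inversion, so the figured bass is 65.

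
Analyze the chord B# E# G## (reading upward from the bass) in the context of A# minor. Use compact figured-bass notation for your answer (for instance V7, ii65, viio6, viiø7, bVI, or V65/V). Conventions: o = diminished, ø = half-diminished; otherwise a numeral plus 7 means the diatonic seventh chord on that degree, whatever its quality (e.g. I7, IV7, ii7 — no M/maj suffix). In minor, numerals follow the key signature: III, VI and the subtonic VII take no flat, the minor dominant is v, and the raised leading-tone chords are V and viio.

V64

The pitches E#-G##-B# form a major triad rooted on E#.
E# is scale degree 5 in A# minor, and a major triad on that degree is written V.
With B# in the bass the chord is in second inversion, so the figured bass is 64.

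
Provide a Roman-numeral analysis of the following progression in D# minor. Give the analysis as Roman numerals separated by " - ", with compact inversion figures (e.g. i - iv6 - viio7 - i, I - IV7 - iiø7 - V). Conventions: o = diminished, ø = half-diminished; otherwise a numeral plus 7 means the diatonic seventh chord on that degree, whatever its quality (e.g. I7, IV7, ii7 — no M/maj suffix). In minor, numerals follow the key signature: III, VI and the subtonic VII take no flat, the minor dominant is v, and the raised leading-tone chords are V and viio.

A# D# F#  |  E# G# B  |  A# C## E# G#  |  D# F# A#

i64 - iio - V7 - i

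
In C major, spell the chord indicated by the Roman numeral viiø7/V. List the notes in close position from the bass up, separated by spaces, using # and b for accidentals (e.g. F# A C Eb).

The slash marks an applied leading-tone chord: viio of V. In C major, V is G, so the leading tone to it is F#, a half step below.
Building a half-diminished seventh chord on F# gives F#-A-C-E.

F# A C E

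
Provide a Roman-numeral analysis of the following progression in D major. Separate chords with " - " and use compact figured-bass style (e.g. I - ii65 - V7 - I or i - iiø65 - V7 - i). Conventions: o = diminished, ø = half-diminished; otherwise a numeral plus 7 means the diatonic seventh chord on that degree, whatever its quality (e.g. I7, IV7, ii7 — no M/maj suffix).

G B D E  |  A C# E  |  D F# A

G-B-D-E: root E is the supertonic; minor seventh chord there is ii65.
A-C#-E: root A is the dominant; major triad there is V.
D-F#-A: major triad on D = scale degree 1 → I.

ii65 - V - I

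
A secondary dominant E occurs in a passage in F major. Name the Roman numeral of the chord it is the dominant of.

iii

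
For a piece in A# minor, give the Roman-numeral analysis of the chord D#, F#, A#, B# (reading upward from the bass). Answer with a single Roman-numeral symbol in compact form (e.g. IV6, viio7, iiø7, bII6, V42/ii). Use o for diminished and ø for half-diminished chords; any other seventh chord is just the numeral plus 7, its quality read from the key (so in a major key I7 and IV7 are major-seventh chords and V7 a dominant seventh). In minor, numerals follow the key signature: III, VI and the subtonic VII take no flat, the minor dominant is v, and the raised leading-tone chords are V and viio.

Stacked in thirds the chord is B#-D#-F#-A#: a half-diminished seventh chord on B#.
B# is scale degree 2 in A# minor, and a half-diminished seventh chord on that degree is written iiø7.
With D# in the bass the chord is in first inversion, so the figured bass is 65.

iiø65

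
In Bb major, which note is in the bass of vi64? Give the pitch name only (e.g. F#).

D

vi in Bb major has root G; the chord is G-Bb-D.
The figure 64 means second inversion — the fifth is in the bass.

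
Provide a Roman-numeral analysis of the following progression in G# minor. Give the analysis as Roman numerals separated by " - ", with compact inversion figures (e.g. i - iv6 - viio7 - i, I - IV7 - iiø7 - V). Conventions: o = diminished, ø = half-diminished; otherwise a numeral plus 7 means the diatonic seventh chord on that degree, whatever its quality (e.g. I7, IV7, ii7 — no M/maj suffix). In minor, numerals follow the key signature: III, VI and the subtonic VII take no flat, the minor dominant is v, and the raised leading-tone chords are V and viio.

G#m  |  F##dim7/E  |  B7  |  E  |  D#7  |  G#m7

G#m: minor triad on G# = scale degree 1 → i.
F##dim7/E has root F##, degree 7 in G# minor, so viio42.
B7: chromatic; B is V of VI, so V7/VI.
E has root E, degree 6 in G# minor, so VI.
D#7: dominant seventh chord on D# = scale degree 5 → V7.
G#m7: root G# is the tonic; minor seventh chord there is i7.

i - viio42 - V7/VI - VI - V7 - i7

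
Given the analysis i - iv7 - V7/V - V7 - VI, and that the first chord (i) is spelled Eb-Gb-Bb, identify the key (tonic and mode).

Eb minor

The chord Ebm is a minor triad rooted on Eb; its label is i.
If Eb is scale degree 1 and the mode makes that degree carry a minor triad, the tonic is Eb and the mode is minor.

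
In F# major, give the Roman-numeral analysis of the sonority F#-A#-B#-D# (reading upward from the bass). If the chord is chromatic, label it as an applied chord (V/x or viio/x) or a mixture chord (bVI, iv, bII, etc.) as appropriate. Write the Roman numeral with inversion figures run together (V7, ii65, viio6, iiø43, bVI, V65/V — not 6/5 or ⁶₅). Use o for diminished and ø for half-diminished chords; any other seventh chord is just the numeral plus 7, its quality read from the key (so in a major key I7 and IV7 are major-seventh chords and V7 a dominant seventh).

viiø43/V

The pitches B#-D#-F#-A# form a half-diminished seventh chord rooted on B#.
B# sits a half step below C# (V in F# major); a diminished chord there is the applied leading-tone chord of V.
With F# in the bass the chord is in second inversion, so the figured bass is 43.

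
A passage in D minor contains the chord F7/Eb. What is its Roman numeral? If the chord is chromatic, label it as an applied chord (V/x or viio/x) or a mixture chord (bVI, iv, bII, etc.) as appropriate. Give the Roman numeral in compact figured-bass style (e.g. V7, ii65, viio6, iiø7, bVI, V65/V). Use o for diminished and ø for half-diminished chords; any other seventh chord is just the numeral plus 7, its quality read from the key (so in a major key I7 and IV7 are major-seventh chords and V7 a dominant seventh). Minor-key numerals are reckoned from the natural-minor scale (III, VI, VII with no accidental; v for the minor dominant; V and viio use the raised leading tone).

V42/VI

The pitches F-A-C-Eb form a dominant seventh chord rooted on F.
F is not a diatonic chord root with this quality in D minor, but it lies a perfect fifth above Bb (VI), so the chord functions as an applied dominant of VI.
With Eb in the bass the chord is in third inversion, so the figured bass is 42.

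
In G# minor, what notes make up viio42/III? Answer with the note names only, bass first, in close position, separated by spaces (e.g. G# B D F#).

G A# C# E

The slash marks an applied leading-tone chord: viio of III. In G# minor, III is B, so the leading tone to it is A#, a half step below.
Building a fully diminished seventh chord on A# gives A#-C#-E-G.
With the 42 figure the chord is in third inversion; from the bass G upward in close position it reads G-A#-C#-E.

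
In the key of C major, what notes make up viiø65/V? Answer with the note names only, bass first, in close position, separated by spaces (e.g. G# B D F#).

A C E F#

The slash marks an applied leading-tone chord: viio of V. In C major, V is G, so the leading tone to it is F#, a half step below.
Building a half-diminished seventh chord on F# gives F#-A-C-E.
With the 65 figure the chord is in first inversion; from the bass A upward in close position it reads A-C-E-F#.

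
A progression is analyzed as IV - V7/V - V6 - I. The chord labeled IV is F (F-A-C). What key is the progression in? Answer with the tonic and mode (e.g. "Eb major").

IV is given as F-A-C — a major triad with root F.
IV on F implies F is the subdominant; that puts the tonic at C, and the uppercase numeral fits major mode.

C major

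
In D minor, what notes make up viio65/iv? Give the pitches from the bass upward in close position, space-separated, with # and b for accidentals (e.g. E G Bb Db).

viio65/iv is a secondary leading-tone chord. The target iv is G in D minor; the applied chord is rooted a semitone below, on F#.
Building a fully diminished seventh chord on F# gives F#-A-C-Eb.
The figured bass 65 indicates first inversion, placing the third (A) in the bass: A-C-Eb-F#.

A C Eb F#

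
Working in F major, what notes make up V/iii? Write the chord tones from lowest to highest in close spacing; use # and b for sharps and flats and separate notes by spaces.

The slash means an applied dominant: we want the dominant of iii. In F major, iii is A minor, and its dominant is built on E.
Building a major triad on E gives E-G#-B.

E G# B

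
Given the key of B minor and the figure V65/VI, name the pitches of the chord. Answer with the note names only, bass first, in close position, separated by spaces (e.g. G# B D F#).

The slash means an applied dominant: we want the dominant of VI. In B minor, VI is G major, and its dominant is built on D.
Building a dominant seventh chord on D gives D-F#-A-C.
With the 65 figure the chord is in first inversion; from the bass F# upward in close position it reads F#-A-C-D.

F# A C D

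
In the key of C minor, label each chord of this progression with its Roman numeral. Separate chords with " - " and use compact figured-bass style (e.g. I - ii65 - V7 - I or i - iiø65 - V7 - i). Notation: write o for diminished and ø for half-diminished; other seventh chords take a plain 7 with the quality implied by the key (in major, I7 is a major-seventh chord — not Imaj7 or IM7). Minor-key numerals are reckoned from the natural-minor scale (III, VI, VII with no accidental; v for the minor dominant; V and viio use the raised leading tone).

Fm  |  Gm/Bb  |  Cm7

iv - v6 - i7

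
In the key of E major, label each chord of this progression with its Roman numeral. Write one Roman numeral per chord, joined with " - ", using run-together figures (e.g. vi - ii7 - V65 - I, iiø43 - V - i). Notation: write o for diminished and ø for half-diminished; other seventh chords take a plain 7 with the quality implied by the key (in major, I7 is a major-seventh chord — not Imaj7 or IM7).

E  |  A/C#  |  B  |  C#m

I - IV6 - V - vi

E has root E, degree 1 in E major, so I.
A/C# has root A, degree 4 in E major, so IV6.
B: root B is the dominant; major triad there is V.
C#m: minor triad on C# = scale degree 6 → vi.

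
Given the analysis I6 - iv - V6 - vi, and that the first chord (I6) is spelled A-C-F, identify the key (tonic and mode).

F major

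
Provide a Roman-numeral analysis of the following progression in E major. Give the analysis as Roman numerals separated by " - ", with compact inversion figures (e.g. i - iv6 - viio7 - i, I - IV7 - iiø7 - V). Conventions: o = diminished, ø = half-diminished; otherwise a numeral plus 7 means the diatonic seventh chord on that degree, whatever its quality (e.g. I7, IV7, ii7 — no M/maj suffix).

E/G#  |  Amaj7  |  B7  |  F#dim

I6 - IV7 - V7 - iio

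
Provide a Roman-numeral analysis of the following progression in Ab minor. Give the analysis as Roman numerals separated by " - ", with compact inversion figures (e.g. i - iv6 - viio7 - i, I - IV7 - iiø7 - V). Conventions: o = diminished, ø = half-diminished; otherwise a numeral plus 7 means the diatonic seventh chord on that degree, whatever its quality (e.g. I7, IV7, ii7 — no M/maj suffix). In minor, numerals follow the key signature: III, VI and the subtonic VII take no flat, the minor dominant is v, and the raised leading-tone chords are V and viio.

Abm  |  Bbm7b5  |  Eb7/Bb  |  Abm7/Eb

Abm has root Ab, degree 1 in Ab minor, so i.
Bbm7b5: half-diminished seventh chord on Bb = scale degree 2 → iiø7.
Eb7/Bb: dominant seventh chord on Eb = scale degree 5 → V43.
Abm7/Eb has root Ab, degree 1 in Ab minor, so i43.

i - iiø7 - V43 - i43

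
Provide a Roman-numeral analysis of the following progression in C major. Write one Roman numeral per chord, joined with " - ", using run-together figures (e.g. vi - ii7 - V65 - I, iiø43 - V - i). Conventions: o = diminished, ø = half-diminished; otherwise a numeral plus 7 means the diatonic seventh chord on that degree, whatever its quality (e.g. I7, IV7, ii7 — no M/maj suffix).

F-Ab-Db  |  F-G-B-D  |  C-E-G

F-Ab-Db is non-diatonic — a major triad on the lowered supertonic (Db): the Neapolitan sixth, bII6 (third, F, in the bass — hence the 6).
F-G-B-D has root G, degree 5 in C major, so V42.
C-E-G has root C, degree 1 in C major, so I.

bII6 - V42 - I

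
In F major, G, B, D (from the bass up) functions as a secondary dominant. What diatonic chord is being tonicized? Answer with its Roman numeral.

V

The chord is a major triad on G.
A dominant resolves down a perfect fifth: G → C. In F major, C is scale degree 5, i.e. V.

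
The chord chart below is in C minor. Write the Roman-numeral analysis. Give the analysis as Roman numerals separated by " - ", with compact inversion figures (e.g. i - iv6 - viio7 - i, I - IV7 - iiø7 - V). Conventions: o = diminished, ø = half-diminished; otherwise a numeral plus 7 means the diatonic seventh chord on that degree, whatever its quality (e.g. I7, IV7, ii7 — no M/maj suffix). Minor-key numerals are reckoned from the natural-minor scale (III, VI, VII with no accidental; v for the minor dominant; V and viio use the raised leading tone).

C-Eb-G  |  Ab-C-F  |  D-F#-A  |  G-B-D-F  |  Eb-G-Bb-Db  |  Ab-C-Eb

i - iv6 - V/V - V7 - V7/VI - VI

C-Eb-G: root C is the tonic; minor triad there is i.
Ab-C-F has root F, degree 4 in C minor, so iv6.
D-F#-A: a major triad on D, the applied dominant of V → V/V.
G-B-D-F has root G, degree 5 in C minor, so V7.
Eb-G-Bb-Db: chromatic; Eb is V of VI, so V7/VI.
Ab-C-Eb has root Ab, degree 6 in C minor, so VI.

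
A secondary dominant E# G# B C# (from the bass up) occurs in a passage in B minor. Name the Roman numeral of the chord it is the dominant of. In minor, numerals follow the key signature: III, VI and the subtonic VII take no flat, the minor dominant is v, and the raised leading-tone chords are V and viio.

The chord is a dominant seventh chord on C#.
A dominant resolves down a perfect fifth: C# → F#. In B minor, F# is scale degree 5, i.e. V.

V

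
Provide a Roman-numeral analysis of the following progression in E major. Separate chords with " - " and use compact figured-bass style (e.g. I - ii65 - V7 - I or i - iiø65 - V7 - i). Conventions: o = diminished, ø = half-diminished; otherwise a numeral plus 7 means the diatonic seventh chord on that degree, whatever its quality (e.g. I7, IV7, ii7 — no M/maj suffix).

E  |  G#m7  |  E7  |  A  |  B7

E: root E is the tonic; major triad there is I.
G#m7: minor seventh chord on G# = scale degree 3 → iii7.
E7: chromatic; E is V of IV, so V7/IV.
A has root A, degree 4 in E major, so IV.
B7 has root B, degree 5 in E major, so V7.

I - iii7 - V7/IV - IV - V7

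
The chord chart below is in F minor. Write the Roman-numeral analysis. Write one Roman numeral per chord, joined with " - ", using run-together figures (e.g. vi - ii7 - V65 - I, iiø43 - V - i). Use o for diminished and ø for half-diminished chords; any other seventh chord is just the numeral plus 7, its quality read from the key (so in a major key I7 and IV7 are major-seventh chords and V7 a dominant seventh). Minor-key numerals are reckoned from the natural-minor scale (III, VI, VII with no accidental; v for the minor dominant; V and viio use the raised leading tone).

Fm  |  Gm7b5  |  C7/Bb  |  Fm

Fm: minor triad on F = scale degree 1 → i.
Gm7b5: root G is the supertonic; half-diminished seventh chord there is iiø7.
C7/Bb: dominant seventh chord on C = scale degree 5 → V42.
Fm: minor triad on F = scale degree 1 → i.

i - iiø7 - V42 - i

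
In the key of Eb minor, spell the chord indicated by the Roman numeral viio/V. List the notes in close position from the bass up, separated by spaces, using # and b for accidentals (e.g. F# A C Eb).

A C Eb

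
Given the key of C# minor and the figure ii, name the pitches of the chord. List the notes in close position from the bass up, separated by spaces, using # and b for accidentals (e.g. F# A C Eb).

D# F# A#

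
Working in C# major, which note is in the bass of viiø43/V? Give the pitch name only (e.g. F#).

C#

The applied chord viiø43/V is rooted on F##: F##-A#-C#-E#.
The figure 43 means second inversion — the fifth is in the bass.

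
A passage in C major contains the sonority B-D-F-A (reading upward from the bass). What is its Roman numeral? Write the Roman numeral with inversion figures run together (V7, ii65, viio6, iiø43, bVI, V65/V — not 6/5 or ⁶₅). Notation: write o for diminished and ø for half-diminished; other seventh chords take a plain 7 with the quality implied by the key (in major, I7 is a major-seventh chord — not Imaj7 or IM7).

viiø7

The pitches B-D-F-A form a half-diminished seventh chord rooted on B.
B is scale degree 7 in C major, and a half-diminished seventh chord on that degree is written viiø7.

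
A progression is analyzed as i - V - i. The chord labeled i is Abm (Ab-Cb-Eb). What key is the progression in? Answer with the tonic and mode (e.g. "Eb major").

Ab minor

i is given as Ab-Cb-Eb — a minor triad with root Ab.
If Ab is scale degree 1 and the mode makes that degree carry a minor triad, the tonic is Ab and the mode is minor.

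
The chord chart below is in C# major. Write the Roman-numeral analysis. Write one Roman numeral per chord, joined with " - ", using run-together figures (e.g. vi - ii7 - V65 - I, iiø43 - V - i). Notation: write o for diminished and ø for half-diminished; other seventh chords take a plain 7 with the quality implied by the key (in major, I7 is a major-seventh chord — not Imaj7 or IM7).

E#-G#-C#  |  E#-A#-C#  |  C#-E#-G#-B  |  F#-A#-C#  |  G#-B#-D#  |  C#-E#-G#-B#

I6 - vi64 - V7/IV - IV - V - I7

E#-G#-C#: major triad on C# = scale degree 1 → I6.
E#-A#-C#: root A# is the submediant; minor triad there is vi64.
C#-E#-G#-B is the secondary dominant of IV (dominant seventh chord on C#): V7/IV.
F#-A#-C# has root F#, degree 4 in C# major, so IV.
G#-B#-D#: root G# is the dominant; major triad there is V.
C#-E#-G#-B#: root C# is the tonic; major seventh chord there is I7.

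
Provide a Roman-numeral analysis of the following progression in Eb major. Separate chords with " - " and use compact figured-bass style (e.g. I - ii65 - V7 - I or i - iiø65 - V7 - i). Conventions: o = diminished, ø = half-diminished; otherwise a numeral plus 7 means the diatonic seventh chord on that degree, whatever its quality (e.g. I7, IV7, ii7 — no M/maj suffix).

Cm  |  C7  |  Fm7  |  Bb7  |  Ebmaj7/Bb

vi - V7/ii - ii7 - V7 - I43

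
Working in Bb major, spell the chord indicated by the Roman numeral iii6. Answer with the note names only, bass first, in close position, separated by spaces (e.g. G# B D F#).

F A D

In Bb major, the third degree is D, and the diatonic chord built there is a minor triad.
That chord is spelled D-F-A.
With the 6 figure the chord is in first inversion; from the bass F upward in close position it reads F-A-D.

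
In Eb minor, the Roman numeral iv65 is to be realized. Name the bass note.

Cb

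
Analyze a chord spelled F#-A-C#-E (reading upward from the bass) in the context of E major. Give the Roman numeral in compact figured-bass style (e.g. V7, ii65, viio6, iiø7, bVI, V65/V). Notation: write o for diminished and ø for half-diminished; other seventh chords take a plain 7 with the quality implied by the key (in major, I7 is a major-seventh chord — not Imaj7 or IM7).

ii7

The pitches F#-A-C#-E form a minor seventh chord rooted on F#.
In E major, F# is the supertonic; the diatonic minor seventh chord there is ii7.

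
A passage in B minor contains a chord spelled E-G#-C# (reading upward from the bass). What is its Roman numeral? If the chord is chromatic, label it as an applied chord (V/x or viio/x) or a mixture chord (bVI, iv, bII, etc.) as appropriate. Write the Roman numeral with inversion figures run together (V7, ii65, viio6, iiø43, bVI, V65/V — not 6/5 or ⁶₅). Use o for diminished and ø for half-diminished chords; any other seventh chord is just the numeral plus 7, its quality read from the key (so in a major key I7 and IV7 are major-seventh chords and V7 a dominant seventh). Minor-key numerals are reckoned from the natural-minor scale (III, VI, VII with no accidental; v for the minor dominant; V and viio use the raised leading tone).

Stacked in thirds the chord is C#-E-G#: a minor triad on C#.
C# is the second degree of B minor. This is the minor supertonic, borrowed from the parallel major (the Dorian ii).
With E in the bass the chord is in first inversion, so the figured bass is 6.

ii6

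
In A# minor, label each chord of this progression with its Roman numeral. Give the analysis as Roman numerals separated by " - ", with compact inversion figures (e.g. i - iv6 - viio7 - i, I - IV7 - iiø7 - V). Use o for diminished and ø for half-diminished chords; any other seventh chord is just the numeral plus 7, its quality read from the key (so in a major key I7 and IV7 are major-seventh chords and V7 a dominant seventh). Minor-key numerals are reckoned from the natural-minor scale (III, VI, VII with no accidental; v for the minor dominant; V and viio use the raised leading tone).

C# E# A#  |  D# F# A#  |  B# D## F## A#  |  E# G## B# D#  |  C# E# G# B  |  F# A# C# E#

C#-E#-A# has root A#, degree 1 in A# minor, so i6.
D#-F#-A#: root D# is the subdominant; minor triad there is iv.
B#-D##-F##-A# is the secondary dominant of V (dominant seventh chord on B#): V7/V.
E#-G##-B#-D# has root E#, degree 5 in A# minor, so V7.
C#-E#-G#-B: chromatic; C# is V of VI, so V7/VI.
F#-A#-C#-E#: root F# is the submediant; major seventh chord there is VI7.

i6 - iv - V7/V - V7 - V7/VI - VI7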